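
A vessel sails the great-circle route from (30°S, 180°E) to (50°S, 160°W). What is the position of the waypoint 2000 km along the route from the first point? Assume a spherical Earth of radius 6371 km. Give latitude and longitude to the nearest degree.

Convert each endpoint to a unit vector on the sphere (x = cos φ cos λ, y = cos φ sin λ, z = sin φ).
The central angle between the endpoints is δ = arccos(p₁·p₂) ≈ 0.437 rad (25.0°). The total great-circle distance is δ·R ≈ 0.437 × 6371 ≈ 2783 km, so the target fraction is f = 2000/2783 ≈ 0.719.
Interpolate at f ≈ 0.719 with slerp weights a = sin((1−f)δ)/sin δ ≈ 0.290, b = sin(fδ)/sin δ ≈ 0.730.
p = a·p₁ + b·p₂ ≈ (-0.692, -0.160, -0.704); φ = arcsin(p_z) ≈ -44.75°, λ = atan2(p_y, p_x) ≈ -166.94°.

≈ (45°S, 167°W)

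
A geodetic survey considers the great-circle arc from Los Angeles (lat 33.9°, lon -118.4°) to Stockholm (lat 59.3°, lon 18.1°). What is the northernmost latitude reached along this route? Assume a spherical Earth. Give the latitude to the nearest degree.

The great circle lies in the plane with unit normal n̂ = (p₁ × p₂)/|p₁ × p₂|.
Here n̂_z ≈ +0.296; the vertex latitude is φ_max = arccos|n̂_z| ≈ 72.8°.
Check via Clairaut: cos φ_max = |cos φ₁| · sin C = cos(33.9°)·sin(20.9°) ≈ 0.296, again giving ≈ 72.8°.

≈ 73°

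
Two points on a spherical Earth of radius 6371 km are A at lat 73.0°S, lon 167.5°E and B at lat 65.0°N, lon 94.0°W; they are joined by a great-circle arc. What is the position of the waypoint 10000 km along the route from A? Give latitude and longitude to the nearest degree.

≈ lat 7°N, lon 128°W

The haversine formula gives a central angle δ ≈ 2.657 rad (152.2°) between the endpoints. The total great-circle distance is δ·R ≈ 2.657 × 6371 ≈ 16929 km, so the target fraction is f = 10000/16929 ≈ 0.591.
Interpolate at f ≈ 0.591 with slerp weights a = sin((1−f)δ)/sin δ ≈ 1.902, b = sin(fδ)/sin δ ≈ 2.148.
p = a·p₁ + b·p₂ ≈ (-0.606, -0.785, 0.128); φ = arcsin(p_z) ≈ 7.34°, λ = atan2(p_y, p_x) ≈ -127.67°.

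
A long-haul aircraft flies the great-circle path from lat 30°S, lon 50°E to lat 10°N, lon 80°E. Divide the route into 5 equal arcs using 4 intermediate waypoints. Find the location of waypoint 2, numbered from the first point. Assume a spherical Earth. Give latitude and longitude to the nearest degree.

≈ lat 14°S, lon 63°E

The haversine formula gives a central angle δ ≈ 0.861 rad (49.3°) between the endpoints.
Interpolate at f = 2/5 with slerp weights a = sin((1−f)δ)/sin δ ≈ 0.651, b = sin(fδ)/sin δ ≈ 0.445.
p = a·p₁ + b·p₂ ≈ (0.439, 0.864, -0.248); φ = arcsin(p_z) ≈ -14.38°, λ = atan2(p_y, p_x) ≈ 63.08°.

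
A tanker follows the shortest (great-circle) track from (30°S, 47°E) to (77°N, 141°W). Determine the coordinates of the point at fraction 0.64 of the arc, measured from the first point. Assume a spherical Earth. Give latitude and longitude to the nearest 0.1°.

Write both endpoints as unit vectors p₁, p₂ with components (cos φ cos λ, cos φ sin λ, sin φ).
The central angle between the endpoints is δ = arccos(p₁·p₂) ≈ 2.319 rad (132.9°).
Interpolate at f = 0.64 with slerp weights a = sin((1−f)δ)/sin δ ≈ 1.011, b = sin(fδ)/sin δ ≈ 1.359.
p = a·p₁ + b·p₂ ≈ (0.360, 0.448, 0.819); φ = arcsin(p_z) ≈ 54.95°, λ = atan2(p_y, p_x) ≈ 51.25°.

≈ (54.9°N, 51.2°E)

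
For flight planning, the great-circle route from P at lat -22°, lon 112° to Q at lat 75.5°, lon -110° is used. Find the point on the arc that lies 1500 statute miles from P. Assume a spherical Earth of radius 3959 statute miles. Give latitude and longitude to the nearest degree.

≈ lat -1°, lon 116°

The haversine formula gives a central angle δ ≈ 2.136 rad (122.4°) between the endpoints. The total great-circle distance is δ·R ≈ 2.136 × 3959 ≈ 8455 mi, so the target fraction is f = 1500/8455 ≈ 0.177.
Interpolate at f ≈ 0.177 with slerp weights a = sin((1−f)δ)/sin δ ≈ 1.163, b = sin(fδ)/sin δ ≈ 0.438.
p = a·p₁ + b·p₂ ≈ (-0.442, 0.897, -0.012); φ = arcsin(p_z) ≈ -0.68°, λ = atan2(p_y, p_x) ≈ 116.21°.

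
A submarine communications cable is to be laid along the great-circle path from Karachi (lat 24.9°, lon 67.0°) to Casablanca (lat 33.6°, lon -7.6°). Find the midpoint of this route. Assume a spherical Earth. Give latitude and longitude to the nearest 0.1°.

≈ lat 35.1°, lon 31.6°

From cos δ = sin φ₁ sin φ₂ + cos φ₁ cos φ₂ cos Δλ, the central angle is δ ≈ 1.122 rad (64.3°).
Interpolate at f = 1/2 with slerp weights a = sin((1−f)δ)/sin δ ≈ 0.591, b = sin(fδ)/sin δ ≈ 0.591.
p = a·p₁ + b·p₂ ≈ (0.697, 0.428, 0.575); φ = arcsin(p_z) ≈ 35.13°, λ = atan2(p_y, p_x) ≈ 31.56°.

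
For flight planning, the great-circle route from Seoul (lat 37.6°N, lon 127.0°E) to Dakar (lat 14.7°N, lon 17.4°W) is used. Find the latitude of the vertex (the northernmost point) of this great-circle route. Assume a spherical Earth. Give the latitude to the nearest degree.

The great circle lies in the plane with unit normal n̂ = (p₁ × p₂)/|p₁ × p₂|.
Here n̂_z ≈ -0.505; the vertex latitude is φ_max = arccos|n̂_z| ≈ 59.7°.
Check via Clairaut: cos φ_max = |cos φ₁| · sin C = cos(37.6°)·sin(39.6°) ≈ 0.505, again giving ≈ 59.7°.

≈ 60°N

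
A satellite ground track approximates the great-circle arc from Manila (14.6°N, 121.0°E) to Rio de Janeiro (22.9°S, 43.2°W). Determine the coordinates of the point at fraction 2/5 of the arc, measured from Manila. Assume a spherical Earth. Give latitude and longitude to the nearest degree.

≈ 21°S, 65°E

Convert each endpoint to a unit vector on the sphere (x = cos φ cos λ, y = cos φ sin λ, z = sin φ).
The central angle between the endpoints is δ = arccos(p₁·p₂) ≈ 2.843 rad (162.9°).
Interpolate at f = 2/5 with slerp weights a = sin((1−f)δ)/sin δ ≈ 3.372, b = sin(fδ)/sin δ ≈ 3.088.
p = a·p₁ + b·p₂ ≈ (0.393, 0.850, -0.352); φ = arcsin(p_z) ≈ -20.59°, λ = atan2(p_y, p_x) ≈ 65.16°.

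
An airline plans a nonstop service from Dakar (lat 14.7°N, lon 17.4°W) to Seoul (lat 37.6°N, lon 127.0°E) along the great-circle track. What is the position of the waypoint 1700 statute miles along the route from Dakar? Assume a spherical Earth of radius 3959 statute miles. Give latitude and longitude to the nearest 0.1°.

Convert each endpoint to a unit vector on the sphere (x = cos φ cos λ, y = cos φ sin λ, z = sin φ).
The central angle between the endpoints is δ = arccos(p₁·p₂) ≈ 2.058 rad (117.9°). The total great-circle distance is δ·R ≈ 2.058 × 3959 ≈ 8148 mi, so the target fraction is f = 1700/8148 ≈ 0.209.
Interpolate at f ≈ 0.209 with slerp weights a = sin((1−f)δ)/sin δ ≈ 1.130, b = sin(fδ)/sin δ ≈ 0.471.
p = a·p₁ + b·p₂ ≈ (0.818, -0.029, 0.574); φ = arcsin(p_z) ≈ 35.04°, λ = atan2(p_y, p_x) ≈ -2.01°.

≈ lat 35.0°N, lon 2.0°W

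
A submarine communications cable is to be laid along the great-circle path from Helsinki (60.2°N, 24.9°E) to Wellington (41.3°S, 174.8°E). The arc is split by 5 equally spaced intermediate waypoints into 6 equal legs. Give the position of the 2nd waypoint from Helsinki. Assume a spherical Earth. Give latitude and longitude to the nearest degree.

≈ (49°N, 119°E)

The haversine formula gives a central angle δ ≈ 2.681 rad (153.6°) between the endpoints.
Interpolate at f = 2/6 with slerp weights a = sin((1−f)δ)/sin δ ≈ 2.197, b = sin(fδ)/sin δ ≈ 1.753.
p = a·p₁ + b·p₂ ≈ (-0.321, 0.579, 0.749); φ = arcsin(p_z) ≈ 48.53°, λ = atan2(p_y, p_x) ≈ 119.02°.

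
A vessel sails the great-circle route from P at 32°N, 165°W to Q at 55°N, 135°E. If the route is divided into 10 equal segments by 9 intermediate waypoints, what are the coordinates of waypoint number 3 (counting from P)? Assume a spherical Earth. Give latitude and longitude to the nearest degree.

The haversine formula gives a central angle δ ≈ 0.827 rad (47.4°) between the endpoints.
Interpolate at f = 3/10 with slerp weights a = sin((1−f)δ)/sin δ ≈ 0.743, b = sin(fδ)/sin δ ≈ 0.334.
p = a·p₁ + b·p₂ ≈ (-0.744, -0.028, 0.667); φ = arcsin(p_z) ≈ 41.86°, λ = atan2(p_y, p_x) ≈ -177.86°.

≈ 42°N, 178°W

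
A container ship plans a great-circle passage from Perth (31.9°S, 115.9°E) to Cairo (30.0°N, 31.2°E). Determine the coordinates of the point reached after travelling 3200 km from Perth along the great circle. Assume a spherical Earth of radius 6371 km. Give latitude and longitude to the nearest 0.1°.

≈ (15.6°S, 89.8°E)

Write both endpoints as unit vectors p₁, p₂ with components (cos φ cos λ, cos φ sin λ, sin φ).
The central angle between the endpoints is δ = arccos(p₁·p₂) ≈ 1.768 rad (101.3°). The total great-circle distance is δ·R ≈ 1.768 × 6371 ≈ 11266 km, so the target fraction is f = 3200/11266 ≈ 0.284.
Interpolate at f ≈ 0.284 with slerp weights a = sin((1−f)δ)/sin δ ≈ 0.973, b = sin(fδ)/sin δ ≈ 0.491.
p = a·p₁ + b·p₂ ≈ (0.003, 0.963, -0.269); φ = arcsin(p_z) ≈ -15.58°, λ = atan2(p_y, p_x) ≈ 89.83°.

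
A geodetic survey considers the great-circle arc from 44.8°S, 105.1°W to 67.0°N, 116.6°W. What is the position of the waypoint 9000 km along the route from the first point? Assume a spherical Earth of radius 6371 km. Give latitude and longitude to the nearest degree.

Write both endpoints as unit vectors p₁, p₂ with components (cos φ cos λ, cos φ sin λ, sin φ).
The central angle between the endpoints is δ = arccos(p₁·p₂) ≈ 1.957 rad (112.1°). The total great-circle distance is δ·R ≈ 1.957 × 6371 ≈ 12470 km, so the target fraction is f = 9000/12470 ≈ 0.722.
Interpolate at f ≈ 0.722 with slerp weights a = sin((1−f)δ)/sin δ ≈ 0.559, b = sin(fδ)/sin δ ≈ 1.066.
p = a·p₁ + b·p₂ ≈ (-0.290, -0.756, 0.587); φ = arcsin(p_z) ≈ 35.96°, λ = atan2(p_y, p_x) ≈ -110.99°.

≈ 36°N, 111°W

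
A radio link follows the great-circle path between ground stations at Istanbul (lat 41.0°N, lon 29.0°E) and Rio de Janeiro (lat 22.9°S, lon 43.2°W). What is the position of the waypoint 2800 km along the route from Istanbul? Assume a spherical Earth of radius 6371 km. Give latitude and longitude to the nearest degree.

The haversine formula gives a central angle δ ≈ 1.614 rad (92.5°) between the endpoints. The total great-circle distance is δ·R ≈ 1.614 × 6371 ≈ 10280 km, so the target fraction is f = 2800/10280 ≈ 0.272.
Interpolate at f ≈ 0.272 with slerp weights a = sin((1−f)δ)/sin δ ≈ 0.923, b = sin(fδ)/sin δ ≈ 0.426.
p = a·p₁ + b·p₂ ≈ (0.895, 0.069, 0.440); φ = arcsin(p_z) ≈ 26.10°, λ = atan2(p_y, p_x) ≈ 4.42°.

≈ lat 26°N, lon 4°E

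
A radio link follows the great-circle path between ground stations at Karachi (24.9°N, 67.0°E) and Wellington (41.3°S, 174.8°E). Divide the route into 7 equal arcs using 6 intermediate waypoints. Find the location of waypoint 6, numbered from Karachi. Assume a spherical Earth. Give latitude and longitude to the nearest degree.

≈ (37°S, 154°E)

Convert each endpoint to a unit vector on the sphere (x = cos φ cos λ, y = cos φ sin λ, z = sin φ).
The central angle between the endpoints is δ = arccos(p₁·p₂) ≈ 2.079 rad (119.1°).
Interpolate at f = 6/7 with slerp weights a = sin((1−f)δ)/sin δ ≈ 0.335, b = sin(fδ)/sin δ ≈ 1.119.
p = a·p₁ + b·p₂ ≈ (-0.719, 0.356, -0.598); φ = arcsin(p_z) ≈ -36.70°, λ = atan2(p_y, p_x) ≈ 153.66°.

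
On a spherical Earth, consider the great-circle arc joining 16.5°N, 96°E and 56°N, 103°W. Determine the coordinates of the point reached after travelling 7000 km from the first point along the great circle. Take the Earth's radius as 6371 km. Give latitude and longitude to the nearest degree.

From cos δ = sin φ₁ sin φ₂ + cos φ₁ cos φ₂ cos Δλ, the central angle is δ ≈ 1.846 rad (105.8°). The total great-circle distance is δ·R ≈ 1.846 × 6371 ≈ 11759 km, so the target fraction is f = 7000/11759 ≈ 0.595.
Interpolate at f ≈ 0.595 with slerp weights a = sin((1−f)δ)/sin δ ≈ 0.706, b = sin(fδ)/sin δ ≈ 0.925.
p = a·p₁ + b·p₂ ≈ (-0.187, 0.169, 0.968); φ = arcsin(p_z) ≈ 75.39°, λ = atan2(p_y, p_x) ≈ 137.92°.

≈ 75°N, 138°E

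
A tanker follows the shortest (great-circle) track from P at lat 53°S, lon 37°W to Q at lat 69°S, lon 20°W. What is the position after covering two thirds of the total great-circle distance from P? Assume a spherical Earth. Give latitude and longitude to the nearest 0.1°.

Write both endpoints as unit vectors p₁, p₂ with components (cos φ cos λ, cos φ sin λ, sin φ).
The central angle between the endpoints is δ = arccos(p₁·p₂) ≈ 0.312 rad (17.9°).
Interpolate at f = 2/3 with slerp weights a = sin((1−f)δ)/sin δ ≈ 0.338, b = sin(fδ)/sin δ ≈ 0.673.
p = a·p₁ + b·p₂ ≈ (0.389, -0.205, -0.898); φ = arcsin(p_z) ≈ -63.91°, λ = atan2(p_y, p_x) ≈ -27.78°.

≈ lat 63.9°S, lon 27.8°W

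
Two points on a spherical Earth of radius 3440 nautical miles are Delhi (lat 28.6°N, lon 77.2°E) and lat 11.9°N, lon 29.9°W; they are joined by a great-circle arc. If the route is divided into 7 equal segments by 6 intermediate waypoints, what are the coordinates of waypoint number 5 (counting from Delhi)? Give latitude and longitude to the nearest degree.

≈ lat 25°N, lon 4°W

From cos δ = sin φ₁ sin φ₂ + cos φ₁ cos φ₂ cos Δλ, the central angle is δ ≈ 1.725 rad (98.9°).
Interpolate at f = 5/7 with slerp weights a = sin((1−f)δ)/sin δ ≈ 0.479, b = sin(fδ)/sin δ ≈ 0.955.
p = a·p₁ + b·p₂ ≈ (0.903, -0.056, 0.426); φ = arcsin(p_z) ≈ 25.22°, λ = atan2(p_y, p_x) ≈ -3.52°.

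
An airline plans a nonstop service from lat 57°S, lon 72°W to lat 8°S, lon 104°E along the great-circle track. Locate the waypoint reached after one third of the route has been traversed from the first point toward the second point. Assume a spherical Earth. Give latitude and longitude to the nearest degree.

From cos δ = sin φ₁ sin φ₂ + cos φ₁ cos φ₂ cos Δλ, the central angle is δ ≈ 2.006 rad (114.9°).
Interpolate at f = 1/3 with slerp weights a = sin((1−f)δ)/sin δ ≈ 1.073, b = sin(fδ)/sin δ ≈ 0.683.
p = a·p₁ + b·p₂ ≈ (0.017, 0.101, -0.995); φ = arcsin(p_z) ≈ -84.12°, λ = atan2(p_y, p_x) ≈ 80.57°.

≈ lat 84°S, lon 81°E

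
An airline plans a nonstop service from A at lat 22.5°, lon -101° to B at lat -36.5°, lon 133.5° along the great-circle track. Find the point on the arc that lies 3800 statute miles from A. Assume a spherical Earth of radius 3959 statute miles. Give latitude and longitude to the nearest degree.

The haversine formula gives a central angle δ ≈ 2.290 rad (131.2°) between the endpoints. The total great-circle distance is δ·R ≈ 2.290 × 3959 ≈ 9067 mi, so the target fraction is f = 3800/9067 ≈ 0.419.
Interpolate at f ≈ 0.419 with slerp weights a = sin((1−f)δ)/sin δ ≈ 1.291, b = sin(fδ)/sin δ ≈ 1.089.
p = a·p₁ + b·p₂ ≈ (-0.830, -0.536, -0.154); φ = arcsin(p_z) ≈ -8.84°, λ = atan2(p_y, p_x) ≈ -147.15°.

≈ lat -9°, lon -147°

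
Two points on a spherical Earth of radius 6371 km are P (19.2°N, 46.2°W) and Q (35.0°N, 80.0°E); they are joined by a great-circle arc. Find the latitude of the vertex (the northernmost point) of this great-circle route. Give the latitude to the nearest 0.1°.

The great circle lies in the plane with unit normal n̂ = (p₁ × p₂)/|p₁ × p₂|.
Here n̂_z ≈ +0.648; the vertex latitude is φ_max = arccos|n̂_z| ≈ 49.6°.
Check via Clairaut: cos φ_max = |cos φ₁| · sin C = cos(19.2°)·sin(43.3°) ≈ 0.648, again giving ≈ 49.6°.

≈ 49.6°N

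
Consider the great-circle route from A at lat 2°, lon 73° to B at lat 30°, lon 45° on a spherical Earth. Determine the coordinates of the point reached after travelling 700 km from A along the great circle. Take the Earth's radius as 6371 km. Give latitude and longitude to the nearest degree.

≈ lat 7°, lon 69°

Convert each endpoint to a unit vector on the sphere (x = cos φ cos λ, y = cos φ sin λ, z = sin φ).
The central angle between the endpoints is δ = arccos(p₁·p₂) ≈ 0.674 rad (38.6°). The total great-circle distance is δ·R ≈ 0.674 × 6371 ≈ 4291 km, so the target fraction is f = 700/4291 ≈ 0.163.
Interpolate at f ≈ 0.163 with slerp weights a = sin((1−f)δ)/sin δ ≈ 0.857, b = sin(fδ)/sin δ ≈ 0.176.
p = a·p₁ + b·p₂ ≈ (0.358, 0.926, 0.118); φ = arcsin(p_z) ≈ 6.76°, λ = atan2(p_y, p_x) ≈ 68.87°.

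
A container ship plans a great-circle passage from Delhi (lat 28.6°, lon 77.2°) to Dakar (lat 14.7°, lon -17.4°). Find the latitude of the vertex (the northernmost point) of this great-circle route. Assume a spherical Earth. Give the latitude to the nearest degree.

≈ 32°

The great circle lies in the plane with unit normal n̂ = (p₁ × p₂)/|p₁ × p₂|.
Here n̂_z ≈ -0.848; the vertex latitude is φ_max = arccos|n̂_z| ≈ 32.0°.
Check via Clairaut: cos φ_max = |cos φ₁| · sin C = cos(28.6°)·sin(74.9°) ≈ 0.848, again giving ≈ 32.0°.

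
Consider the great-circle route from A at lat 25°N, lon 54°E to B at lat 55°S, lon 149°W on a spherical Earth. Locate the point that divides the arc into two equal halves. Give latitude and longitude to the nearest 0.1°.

Write both endpoints as unit vectors p₁, p₂ with components (cos φ cos λ, cos φ sin λ, sin φ).
The central angle between the endpoints is δ = arccos(p₁·p₂) ≈ 2.540 rad (145.6°).
Interpolate at f = 1/2 with slerp weights a = sin((1−f)δ)/sin δ ≈ 1.689, b = sin(fδ)/sin δ ≈ 1.689.
p = a·p₁ + b·p₂ ≈ (0.069, 0.739, -0.670); φ = arcsin(p_z) ≈ -42.04°, λ = atan2(p_y, p_x) ≈ 84.64°.

≈ lat 42.0°S, lon 84.6°E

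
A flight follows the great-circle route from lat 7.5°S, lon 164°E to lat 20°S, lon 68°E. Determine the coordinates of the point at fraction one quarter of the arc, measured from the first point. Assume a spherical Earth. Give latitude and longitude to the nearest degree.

Convert each endpoint to a unit vector on the sphere (x = cos φ cos λ, y = cos φ sin λ, z = sin φ).
The central angle between the endpoints is δ = arccos(p₁·p₂) ≈ 1.624 rad (93.0°).
Interpolate at f = 1/4 with slerp weights a = sin((1−f)δ)/sin δ ≈ 0.940, b = sin(fδ)/sin δ ≈ 0.395.
p = a·p₁ + b·p₂ ≈ (-0.756, 0.601, -0.258); φ = arcsin(p_z) ≈ -14.94°, λ = atan2(p_y, p_x) ≈ 141.51°.

≈ lat 15°S, lon 142°E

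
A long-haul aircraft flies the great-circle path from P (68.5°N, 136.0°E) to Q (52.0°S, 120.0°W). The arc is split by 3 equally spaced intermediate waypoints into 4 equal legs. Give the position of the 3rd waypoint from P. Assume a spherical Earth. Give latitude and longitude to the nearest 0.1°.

Write both endpoints as unit vectors p₁, p₂ with components (cos φ cos λ, cos φ sin λ, sin φ).
The central angle between the endpoints is δ = arccos(p₁·p₂) ≈ 2.478 rad (142.0°).
Interpolate at f = 3/4 with slerp weights a = sin((1−f)δ)/sin δ ≈ 0.943, b = sin(fδ)/sin δ ≈ 1.557.
p = a·p₁ + b·p₂ ≈ (-0.728, -0.590, -0.350); φ = arcsin(p_z) ≈ -20.47°, λ = atan2(p_y, p_x) ≈ -140.96°.

≈ (20.5°S, 141.0°W)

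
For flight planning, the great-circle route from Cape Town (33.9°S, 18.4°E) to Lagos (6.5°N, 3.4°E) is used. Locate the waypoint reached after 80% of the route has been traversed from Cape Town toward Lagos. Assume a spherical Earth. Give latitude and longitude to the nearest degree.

≈ 2°S, 6°E

The haversine formula gives a central angle δ ≈ 0.747 rad (42.8°) between the endpoints.
Interpolate at f = 0.80 with slerp weights a = sin((1−f)δ)/sin δ ≈ 0.219, b = sin(fδ)/sin δ ≈ 0.828.
p = a·p₁ + b·p₂ ≈ (0.994, 0.106, -0.028); φ = arcsin(p_z) ≈ -1.63°, λ = atan2(p_y, p_x) ≈ 6.10°.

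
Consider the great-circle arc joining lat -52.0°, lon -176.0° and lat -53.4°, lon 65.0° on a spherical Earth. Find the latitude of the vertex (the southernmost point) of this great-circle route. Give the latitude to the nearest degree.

The great circle lies in the plane with unit normal n̂ = (p₁ × p₂)/|p₁ × p₂|.
Here n̂_z ≈ -0.360; the vertex latitude is φ_max = arccos|n̂_z| ≈ 68.9°.
Check via Clairaut: cos φ_max = |cos φ₁| · sin C = cos(52.0°)·sin(144.2°) ≈ 0.360, again giving ≈ 68.9°.

≈ -69°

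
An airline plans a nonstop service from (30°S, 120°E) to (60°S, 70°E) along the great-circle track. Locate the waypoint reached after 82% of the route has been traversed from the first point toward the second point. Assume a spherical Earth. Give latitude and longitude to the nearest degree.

≈ (57°S, 84°E)

From cos δ = sin φ₁ sin φ₂ + cos φ₁ cos φ₂ cos Δλ, the central angle is δ ≈ 0.779 rad (44.7°).
Interpolate at f = 0.82 with slerp weights a = sin((1−f)δ)/sin δ ≈ 0.199, b = sin(fδ)/sin δ ≈ 0.849.
p = a·p₁ + b·p₂ ≈ (0.059, 0.548, -0.834); φ = arcsin(p_z) ≈ -56.56°, λ = atan2(p_y, p_x) ≈ 83.86°.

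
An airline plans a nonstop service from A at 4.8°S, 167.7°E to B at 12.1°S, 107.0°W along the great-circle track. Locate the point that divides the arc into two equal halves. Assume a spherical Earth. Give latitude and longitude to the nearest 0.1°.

The haversine formula gives a central angle δ ≈ 1.473 rad (84.4°) between the endpoints.
Interpolate at f = 1/2 with slerp weights a = sin((1−f)δ)/sin δ ≈ 0.675, b = sin(fδ)/sin δ ≈ 0.675.
p = a·p₁ + b·p₂ ≈ (-0.850, -0.488, -0.198); φ = arcsin(p_z) ≈ -11.42°, λ = atan2(p_y, p_x) ≈ -150.15°.

≈ 11.4°S, 150.2°W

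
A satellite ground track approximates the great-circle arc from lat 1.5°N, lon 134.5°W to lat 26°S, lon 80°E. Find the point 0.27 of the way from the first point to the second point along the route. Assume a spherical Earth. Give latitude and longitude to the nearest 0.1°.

≈ lat 21.4°S, lon 164.8°W

Write both endpoints as unit vectors p₁, p₂ with components (cos φ cos λ, cos φ sin λ, sin φ).
The central angle between the endpoints is δ = arccos(p₁·p₂) ≈ 2.422 rad (138.8°).
Interpolate at f = 0.27 with slerp weights a = sin((1−f)δ)/sin δ ≈ 1.488, b = sin(fδ)/sin δ ≈ 0.923.
p = a·p₁ + b·p₂ ≈ (-0.898, -0.244, -0.366); φ = arcsin(p_z) ≈ -21.44°, λ = atan2(p_y, p_x) ≈ -164.81°.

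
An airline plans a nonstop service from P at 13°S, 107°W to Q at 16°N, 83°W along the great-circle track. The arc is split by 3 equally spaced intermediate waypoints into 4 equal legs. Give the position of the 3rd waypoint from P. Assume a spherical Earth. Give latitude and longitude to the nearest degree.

The haversine formula gives a central angle δ ≈ 0.654 rad (37.5°) between the endpoints.
Interpolate at f = 3/4 with slerp weights a = sin((1−f)δ)/sin δ ≈ 0.268, b = sin(fδ)/sin δ ≈ 0.774.
p = a·p₁ + b·p₂ ≈ (0.014, -0.988, 0.153); φ = arcsin(p_z) ≈ 8.81°, λ = atan2(p_y, p_x) ≈ -89.16°.

≈ 9°N, 89°W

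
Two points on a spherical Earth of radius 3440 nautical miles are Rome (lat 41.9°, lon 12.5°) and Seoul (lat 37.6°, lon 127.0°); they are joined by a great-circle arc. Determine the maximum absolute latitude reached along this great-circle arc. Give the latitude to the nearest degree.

≈ 57°

The great circle lies in the plane with unit normal n̂ = (p₁ × p₂)/|p₁ × p₂|.
Here n̂_z ≈ +0.544; the vertex latitude is φ_max = arccos|n̂_z| ≈ 57.1°.
Check via Clairaut: cos φ_max = |cos φ₁| · sin C = cos(41.9°)·sin(46.9°) ≈ 0.544, again giving ≈ 57.1°.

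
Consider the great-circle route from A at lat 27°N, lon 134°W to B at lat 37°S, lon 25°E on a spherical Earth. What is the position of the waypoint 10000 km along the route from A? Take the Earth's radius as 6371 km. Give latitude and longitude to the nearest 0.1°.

Convert each endpoint to a unit vector on the sphere (x = cos φ cos λ, y = cos φ sin λ, z = sin φ).
The central angle between the endpoints is δ = arccos(p₁·p₂) ≈ 2.786 rad (159.6°). The total great-circle distance is δ·R ≈ 2.786 × 6371 ≈ 17752 km, so the target fraction is f = 10000/17752 ≈ 0.563.
Interpolate at f ≈ 0.563 with slerp weights a = sin((1−f)δ)/sin δ ≈ 2.696, b = sin(fδ)/sin δ ≈ 2.875.
p = a·p₁ + b·p₂ ≈ (0.412, -0.758, -0.506); φ = arcsin(p_z) ≈ -30.39°, λ = atan2(p_y, p_x) ≈ -61.48°.

≈ lat 30.4°S, lon 61.5°W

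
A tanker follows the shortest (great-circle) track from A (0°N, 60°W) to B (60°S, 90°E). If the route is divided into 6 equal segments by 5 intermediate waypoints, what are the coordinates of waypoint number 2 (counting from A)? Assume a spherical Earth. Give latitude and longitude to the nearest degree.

Convert each endpoint to a unit vector on the sphere (x = cos φ cos λ, y = cos φ sin λ, z = sin φ).
The central angle between the endpoints is δ = arccos(p₁·p₂) ≈ 2.019 rad (115.7°).
Interpolate at f = 2/6 with slerp weights a = sin((1−f)δ)/sin δ ≈ 1.081, b = sin(fδ)/sin δ ≈ 0.691.
p = a·p₁ + b·p₂ ≈ (0.541, -0.591, -0.599); φ = arcsin(p_z) ≈ -36.78°, λ = atan2(p_y, p_x) ≈ -47.54°.

≈ (37°S, 48°W)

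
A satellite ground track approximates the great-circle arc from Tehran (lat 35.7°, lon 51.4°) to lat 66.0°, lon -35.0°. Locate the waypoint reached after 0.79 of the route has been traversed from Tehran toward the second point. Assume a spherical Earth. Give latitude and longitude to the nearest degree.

≈ lat 66°, lon -6°

The haversine formula gives a central angle δ ≈ 0.984 rad (56.4°) between the endpoints.
Interpolate at f = 0.79 with slerp weights a = sin((1−f)δ)/sin δ ≈ 0.246, b = sin(fδ)/sin δ ≈ 0.842.
p = a·p₁ + b·p₂ ≈ (0.405, -0.040, 0.913); φ = arcsin(p_z) ≈ 65.96°, λ = atan2(p_y, p_x) ≈ -5.65°.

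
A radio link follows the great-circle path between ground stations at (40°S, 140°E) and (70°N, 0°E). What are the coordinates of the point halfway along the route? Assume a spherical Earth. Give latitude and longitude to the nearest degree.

From cos δ = sin φ₁ sin φ₂ + cos φ₁ cos φ₂ cos Δλ, the central angle is δ ≈ 2.506 rad (143.6°).
Interpolate at f = 1/2 with slerp weights a = sin((1−f)δ)/sin δ ≈ 1.600, b = sin(fδ)/sin δ ≈ 1.600.
p = a·p₁ + b·p₂ ≈ (-0.392, 0.788, 0.475); φ = arcsin(p_z) ≈ 28.37°, λ = atan2(p_y, p_x) ≈ 116.43°.

≈ (28°N, 116°E)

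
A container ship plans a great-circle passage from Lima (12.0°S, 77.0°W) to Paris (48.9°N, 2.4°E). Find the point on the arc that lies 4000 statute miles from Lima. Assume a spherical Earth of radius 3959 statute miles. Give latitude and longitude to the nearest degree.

Write both endpoints as unit vectors p₁, p₂ with components (cos φ cos λ, cos φ sin λ, sin φ).
The central angle between the endpoints is δ = arccos(p₁·p₂) ≈ 1.609 rad (92.2°). The total great-circle distance is δ·R ≈ 1.609 × 3959 ≈ 6371 mi, so the target fraction is f = 4000/6371 ≈ 0.628.
Interpolate at f ≈ 0.628 with slerp weights a = sin((1−f)δ)/sin δ ≈ 0.564, b = sin(fδ)/sin δ ≈ 0.848.
p = a·p₁ + b·p₂ ≈ (0.681, -0.514, 0.521); φ = arcsin(p_z) ≈ 31.43°, λ = atan2(p_y, p_x) ≈ -37.07°.

≈ (31°N, 37°W)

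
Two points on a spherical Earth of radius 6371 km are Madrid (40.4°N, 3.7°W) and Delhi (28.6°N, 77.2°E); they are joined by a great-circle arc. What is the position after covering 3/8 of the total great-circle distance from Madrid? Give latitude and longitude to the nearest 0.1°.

Convert each endpoint to a unit vector on the sphere (x = cos φ cos λ, y = cos φ sin λ, z = sin φ).
The central angle between the endpoints is δ = arccos(p₁·p₂) ≈ 1.142 rad (65.4°).
Interpolate at f = 3/8 with slerp weights a = sin((1−f)δ)/sin δ ≈ 0.720, b = sin(fδ)/sin δ ≈ 0.457.
p = a·p₁ + b·p₂ ≈ (0.636, 0.356, 0.685); φ = arcsin(p_z) ≈ 43.24°, λ = atan2(p_y, p_x) ≈ 29.21°.

≈ 43.2°N, 29.2°E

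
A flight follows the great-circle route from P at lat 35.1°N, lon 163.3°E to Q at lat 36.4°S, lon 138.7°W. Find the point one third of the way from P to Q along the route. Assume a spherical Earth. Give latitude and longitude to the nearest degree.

Write both endpoints as unit vectors p₁, p₂ with components (cos φ cos λ, cos φ sin λ, sin φ).
The central angle between the endpoints is δ = arccos(p₁·p₂) ≈ 1.563 rad (89.6°).
Interpolate at f = 1/3 with slerp weights a = sin((1−f)δ)/sin δ ≈ 0.863, b = sin(fδ)/sin δ ≈ 0.498.
p = a·p₁ + b·p₂ ≈ (-0.978, -0.061, 0.201); φ = arcsin(p_z) ≈ 11.60°, λ = atan2(p_y, p_x) ≈ -176.40°.

≈ lat 12°N, lon 176°W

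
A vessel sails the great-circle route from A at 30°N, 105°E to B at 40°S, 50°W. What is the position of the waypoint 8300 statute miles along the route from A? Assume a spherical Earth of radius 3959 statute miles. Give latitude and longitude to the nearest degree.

≈ 41°S, 0°E

From cos δ = sin φ₁ sin φ₂ + cos φ₁ cos φ₂ cos Δλ, the central angle is δ ≈ 2.746 rad (157.3°). The total great-circle distance is δ·R ≈ 2.746 × 3959 ≈ 10870 mi, so the target fraction is f = 8300/10870 ≈ 0.764.
Interpolate at f ≈ 0.764 with slerp weights a = sin((1−f)δ)/sin δ ≈ 1.568, b = sin(fδ)/sin δ ≈ 2.243.
p = a·p₁ + b·p₂ ≈ (0.753, -0.005, -0.658); φ = arcsin(p_z) ≈ -41.14°, λ = atan2(p_y, p_x) ≈ -0.37°.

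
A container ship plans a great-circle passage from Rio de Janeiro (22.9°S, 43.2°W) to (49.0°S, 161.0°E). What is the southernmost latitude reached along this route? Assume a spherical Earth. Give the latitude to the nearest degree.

≈ 75°S

The great circle lies in the plane with unit normal n̂ = (p₁ × p₂)/|p₁ × p₂|.
Here n̂_z ≈ -0.256; the vertex latitude is φ_max = arccos|n̂_z| ≈ 75.1°.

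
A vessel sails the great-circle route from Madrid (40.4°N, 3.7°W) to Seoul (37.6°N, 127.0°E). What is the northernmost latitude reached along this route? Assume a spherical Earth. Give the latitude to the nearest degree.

≈ 63°N

The great circle lies in the plane with unit normal n̂ = (p₁ × p₂)/|p₁ × p₂|.
Here n̂_z ≈ +0.457; the vertex latitude is φ_max = arccos|n̂_z| ≈ 62.8°.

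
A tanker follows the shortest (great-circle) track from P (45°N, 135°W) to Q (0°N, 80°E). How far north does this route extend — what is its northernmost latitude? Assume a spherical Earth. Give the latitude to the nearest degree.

The great circle lies in the plane with unit normal n̂ = (p₁ × p₂)/|p₁ × p₂|.
Here n̂_z ≈ -0.498; the vertex latitude is φ_max = arccos|n̂_z| ≈ 60.2°.
Check via Clairaut: cos φ_max = |cos φ₁| · sin C = cos(45.0°)·sin(44.7°) ≈ 0.498, again giving ≈ 60.2°.

≈ 60°N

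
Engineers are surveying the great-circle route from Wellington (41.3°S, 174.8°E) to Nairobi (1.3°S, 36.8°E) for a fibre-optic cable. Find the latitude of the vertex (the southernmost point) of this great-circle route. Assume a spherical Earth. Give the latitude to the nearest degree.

The great circle lies in the plane with unit normal n̂ = (p₁ × p₂)/|p₁ × p₂|.
Here n̂_z ≈ -0.599; the vertex latitude is φ_max = arccos|n̂_z| ≈ 53.2°.
Check via Clairaut: cos φ_max = |cos φ₁| · sin C = cos(41.3°)·sin(127.2°) ≈ 0.599, again giving ≈ 53.2°.

≈ 53°S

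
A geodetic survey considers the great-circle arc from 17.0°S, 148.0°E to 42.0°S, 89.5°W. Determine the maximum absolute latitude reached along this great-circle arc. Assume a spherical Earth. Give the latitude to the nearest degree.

≈ 52°S

The great circle lies in the plane with unit normal n̂ = (p₁ × p₂)/|p₁ × p₂|.
Here n̂_z ≈ +0.610; the vertex latitude is φ_max = arccos|n̂_z| ≈ 52.4°.
Check via Clairaut: cos φ_max = |cos φ₁| · sin C = cos(17.0°)·sin(140.4°) ≈ 0.610, again giving ≈ 52.4°.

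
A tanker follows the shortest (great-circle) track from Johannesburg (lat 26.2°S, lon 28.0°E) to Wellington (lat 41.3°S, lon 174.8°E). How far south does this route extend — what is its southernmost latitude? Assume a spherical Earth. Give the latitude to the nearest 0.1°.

≈ 67.4°S

The great circle lies in the plane with unit normal n̂ = (p₁ × p₂)/|p₁ × p₂|.
Here n̂_z ≈ +0.384; the vertex latitude is φ_max = arccos|n̂_z| ≈ 67.4°.
Check via Clairaut: cos φ_max = |cos φ₁| · sin C = cos(26.2°)·sin(154.7°) ≈ 0.384, again giving ≈ 67.4°.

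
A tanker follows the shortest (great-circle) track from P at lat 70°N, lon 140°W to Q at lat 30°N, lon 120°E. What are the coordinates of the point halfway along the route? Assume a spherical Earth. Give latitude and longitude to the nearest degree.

Convert each endpoint to a unit vector on the sphere (x = cos φ cos λ, y = cos φ sin λ, z = sin φ).
The central angle between the endpoints is δ = arccos(p₁·p₂) ≈ 1.139 rad (65.3°).
Interpolate at f = 1/2 with slerp weights a = sin((1−f)δ)/sin δ ≈ 0.594, b = sin(fδ)/sin δ ≈ 0.594.
p = a·p₁ + b·p₂ ≈ (-0.413, 0.315, 0.855); φ = arcsin(p_z) ≈ 58.74°, λ = atan2(p_y, p_x) ≈ 142.66°.

≈ lat 59°N, lon 143°E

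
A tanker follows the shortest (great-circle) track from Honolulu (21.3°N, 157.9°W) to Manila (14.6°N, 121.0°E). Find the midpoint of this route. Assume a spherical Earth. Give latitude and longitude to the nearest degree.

≈ (23°N, 161°E)

Write both endpoints as unit vectors p₁, p₂ with components (cos φ cos λ, cos φ sin λ, sin φ).
The central angle between the endpoints is δ = arccos(p₁·p₂) ≈ 1.338 rad (76.6°).
Interpolate at f = 1/2 with slerp weights a = sin((1−f)δ)/sin δ ≈ 0.637, b = sin(fδ)/sin δ ≈ 0.637.
p = a·p₁ + b·p₂ ≈ (-0.868, 0.305, 0.392); φ = arcsin(p_z) ≈ 23.09°, λ = atan2(p_y, p_x) ≈ 160.62°.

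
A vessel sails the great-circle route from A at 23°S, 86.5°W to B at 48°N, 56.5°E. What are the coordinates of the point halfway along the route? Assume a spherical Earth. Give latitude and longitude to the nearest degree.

Write both endpoints as unit vectors p₁, p₂ with components (cos φ cos λ, cos φ sin λ, sin φ).
The central angle between the endpoints is δ = arccos(p₁·p₂) ≈ 2.469 rad (141.5°).
Interpolate at f = 1/2 with slerp weights a = sin((1−f)δ)/sin δ ≈ 1.515, b = sin(fδ)/sin δ ≈ 1.515.
p = a·p₁ + b·p₂ ≈ (0.645, -0.547, 0.534); φ = arcsin(p_z) ≈ 32.28°, λ = atan2(p_y, p_x) ≈ -40.30°.

≈ 32°N, 40°W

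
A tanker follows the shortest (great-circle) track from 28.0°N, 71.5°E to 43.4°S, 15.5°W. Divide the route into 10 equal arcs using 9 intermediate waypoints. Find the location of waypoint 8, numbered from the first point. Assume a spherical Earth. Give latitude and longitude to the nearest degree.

The haversine formula gives a central angle δ ≈ 1.864 rad (106.8°) between the endpoints.
Interpolate at f = 8/10 with slerp weights a = sin((1−f)δ)/sin δ ≈ 0.380, b = sin(fδ)/sin δ ≈ 1.041.
p = a·p₁ + b·p₂ ≈ (0.836, 0.116, -0.537); φ = arcsin(p_z) ≈ -32.47°, λ = atan2(p_y, p_x) ≈ 7.93°.

≈ 32°S, 8°E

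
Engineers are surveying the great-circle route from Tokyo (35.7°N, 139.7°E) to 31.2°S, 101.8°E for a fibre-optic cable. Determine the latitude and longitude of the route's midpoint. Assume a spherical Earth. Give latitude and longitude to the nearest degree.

Convert each endpoint to a unit vector on the sphere (x = cos φ cos λ, y = cos φ sin λ, z = sin φ).
The central angle between the endpoints is δ = arccos(p₁·p₂) ≈ 1.322 rad (75.8°).
Interpolate at f = 1/2 with slerp weights a = sin((1−f)δ)/sin δ ≈ 0.634, b = sin(fδ)/sin δ ≈ 0.634.
p = a·p₁ + b·p₂ ≈ (-0.503, 0.863, 0.042); φ = arcsin(p_z) ≈ 2.38°, λ = atan2(p_y, p_x) ≈ 120.24°.

≈ 2°N, 120°E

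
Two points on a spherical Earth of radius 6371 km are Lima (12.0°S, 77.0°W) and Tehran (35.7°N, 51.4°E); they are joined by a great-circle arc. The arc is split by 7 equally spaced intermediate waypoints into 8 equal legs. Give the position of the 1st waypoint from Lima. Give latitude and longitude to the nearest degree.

Write both endpoints as unit vectors p₁, p₂ with components (cos φ cos λ, cos φ sin λ, sin φ).
The central angle between the endpoints is δ = arccos(p₁·p₂) ≈ 2.233 rad (127.9°).
Interpolate at f = 1/8 with slerp weights a = sin((1−f)δ)/sin δ ≈ 1.176, b = sin(fδ)/sin δ ≈ 0.349.
p = a·p₁ + b·p₂ ≈ (0.436, -0.899, -0.041); φ = arcsin(p_z) ≈ -2.33°, λ = atan2(p_y, p_x) ≈ -64.15°.

≈ 2°S, 64°W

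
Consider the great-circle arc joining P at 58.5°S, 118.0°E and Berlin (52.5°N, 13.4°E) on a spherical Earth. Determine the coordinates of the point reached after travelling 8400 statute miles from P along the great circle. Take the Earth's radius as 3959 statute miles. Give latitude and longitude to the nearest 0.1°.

≈ 39.8°N, 31.1°E

Convert each endpoint to a unit vector on the sphere (x = cos φ cos λ, y = cos φ sin λ, z = sin φ).
The central angle between the endpoints is δ = arccos(p₁·p₂) ≈ 2.429 rad (139.2°). The total great-circle distance is δ·R ≈ 2.429 × 3959 ≈ 9616 mi, so the target fraction is f = 8400/9616 ≈ 0.874.
Interpolate at f ≈ 0.874 with slerp weights a = sin((1−f)δ)/sin δ ≈ 0.462, b = sin(fδ)/sin δ ≈ 1.303.
p = a·p₁ + b·p₂ ≈ (0.658, 0.397, 0.640); φ = arcsin(p_z) ≈ 39.76°, λ = atan2(p_y, p_x) ≈ 31.11°.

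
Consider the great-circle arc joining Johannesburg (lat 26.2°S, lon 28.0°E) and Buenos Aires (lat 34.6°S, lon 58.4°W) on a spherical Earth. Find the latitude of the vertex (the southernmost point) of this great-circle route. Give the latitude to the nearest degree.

≈ 39°S

The great circle lies in the plane with unit normal n̂ = (p₁ × p₂)/|p₁ × p₂|.
Here n̂_z ≈ -0.772; the vertex latitude is φ_max = arccos|n̂_z| ≈ 39.5°.
Check via Clairaut: cos φ_max = |cos φ₁| · sin C = cos(26.2°)·sin(120.6°) ≈ 0.772, again giving ≈ 39.5°.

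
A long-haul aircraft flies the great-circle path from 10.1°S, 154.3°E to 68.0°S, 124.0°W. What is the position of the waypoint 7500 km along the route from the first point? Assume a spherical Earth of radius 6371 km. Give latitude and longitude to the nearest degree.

≈ 65°S, 149°W

The haversine formula gives a central angle δ ≈ 1.353 rad (77.5°) between the endpoints. The total great-circle distance is δ·R ≈ 1.353 × 6371 ≈ 8622 km, so the target fraction is f = 7500/8622 ≈ 0.870.
Interpolate at f ≈ 0.870 with slerp weights a = sin((1−f)δ)/sin δ ≈ 0.179, b = sin(fδ)/sin δ ≈ 0.946.
p = a·p₁ + b·p₂ ≈ (-0.357, -0.217, -0.908); φ = arcsin(p_z) ≈ -65.29°, λ = atan2(p_y, p_x) ≈ -148.70°.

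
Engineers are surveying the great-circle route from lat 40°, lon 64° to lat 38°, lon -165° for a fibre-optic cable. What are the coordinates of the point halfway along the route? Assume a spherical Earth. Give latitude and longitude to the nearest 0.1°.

Write both endpoints as unit vectors p₁, p₂ with components (cos φ cos λ, cos φ sin λ, sin φ).
The central angle between the endpoints is δ = arccos(p₁·p₂) ≈ 1.571 rad (90.0°).
Interpolate at f = 1/2 with slerp weights a = sin((1−f)δ)/sin δ ≈ 0.707, b = sin(fδ)/sin δ ≈ 0.707.
p = a·p₁ + b·p₂ ≈ (-0.301, 0.343, 0.890); φ = arcsin(p_z) ≈ 62.87°, λ = atan2(p_y, p_x) ≈ 131.28°.

≈ lat 62.9°, lon 131.3°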